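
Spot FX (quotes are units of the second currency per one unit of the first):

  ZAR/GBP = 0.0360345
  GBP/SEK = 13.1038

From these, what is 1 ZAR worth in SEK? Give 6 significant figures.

ZAR/SEK = 0.472189

1 ZAR × 0.0360345 = 0.0360345 GBP
0.0360345 GBP × 13.1038 = 0.472189 SEK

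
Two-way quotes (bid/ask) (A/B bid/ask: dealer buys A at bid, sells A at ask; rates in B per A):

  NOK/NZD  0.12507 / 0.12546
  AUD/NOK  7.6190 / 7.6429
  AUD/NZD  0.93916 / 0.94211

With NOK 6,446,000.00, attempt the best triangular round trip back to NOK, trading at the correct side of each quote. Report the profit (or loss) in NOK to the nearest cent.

Net profit: NOK 73,883.13

Best loop NOK → NZD → AUD → NOK:
NOK 6,446,000.00 × 0.12507 (sell NOK at bid) = NZD 806,201.22
NZD 806,201.22 ÷ 0.94211 (buy AUD at ask) = AUD 855,740.01
AUD 855,740.01 × 7.6190 (sell AUD at bid) = NOK 6,519,883.13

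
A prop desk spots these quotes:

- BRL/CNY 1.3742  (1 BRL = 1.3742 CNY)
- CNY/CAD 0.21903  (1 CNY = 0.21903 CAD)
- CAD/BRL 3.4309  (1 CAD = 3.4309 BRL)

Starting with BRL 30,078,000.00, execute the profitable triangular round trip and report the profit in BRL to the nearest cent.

Profitable loop is BRL → CNY → CAD → BRL:
BRL 30,078,000.00 × 1.3742 = CNY 41,333,187.60
CNY 41,333,187.60 × 0.21903 = CAD 9,053,208.08
CAD 9,053,208.08 × 3.4309 = BRL 31,060,651.60
Profit = BRL 31,060,651.60 − BRL 30,078,000.00

Profit: BRL 982,651.60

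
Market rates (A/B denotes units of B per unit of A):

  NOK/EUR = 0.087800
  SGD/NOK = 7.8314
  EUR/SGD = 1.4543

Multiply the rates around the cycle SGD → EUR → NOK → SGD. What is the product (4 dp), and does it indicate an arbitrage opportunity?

1.0000 (no arbitrage)

Around SGD → EUR → NOK → SGD: 1 ÷ 1.4543 ÷ 0.087800 ÷ 7.8314 = 1.000028
Product ≈ 1 (deviation 0.003%, within rounding noise).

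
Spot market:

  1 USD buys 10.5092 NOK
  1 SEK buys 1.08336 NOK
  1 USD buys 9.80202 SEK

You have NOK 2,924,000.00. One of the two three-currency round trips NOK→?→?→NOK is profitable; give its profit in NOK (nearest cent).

Profit: NOK 30,582.30

Profitable loop is NOK → USD → SEK → NOK:
NOK 2,924,000.00 ÷ 10.5092 = USD 278,232.41
USD 278,232.41 × 9.80202 = SEK 2,727,239.61
SEK 2,727,239.61 × 1.08336 = NOK 2,954,582.30
Profit = NOK 2,954,582.30 − NOK 2,924,000.00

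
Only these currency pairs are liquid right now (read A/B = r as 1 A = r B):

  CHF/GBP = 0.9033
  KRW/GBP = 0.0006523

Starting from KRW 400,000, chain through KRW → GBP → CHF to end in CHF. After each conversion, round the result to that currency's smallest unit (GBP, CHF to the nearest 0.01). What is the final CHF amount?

KRW 400,000 × 0.0006523 = GBP 260.92
GBP 260.92 ÷ 0.9033 = CHF 288.85

CHF 288.85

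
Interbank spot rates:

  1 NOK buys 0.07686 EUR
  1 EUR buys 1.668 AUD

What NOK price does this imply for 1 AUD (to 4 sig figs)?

AUD/NOK = 7.800

1 AUD ÷ 1.668 = 0.59952 EUR
0.59952 EUR ÷ 0.07686 = 7.80016 NOK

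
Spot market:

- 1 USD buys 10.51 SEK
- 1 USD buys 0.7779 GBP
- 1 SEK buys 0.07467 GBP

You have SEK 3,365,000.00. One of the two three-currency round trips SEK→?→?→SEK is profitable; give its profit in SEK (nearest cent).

Profit: SEK 29,768.51

Profitable loop is SEK → GBP → USD → SEK:
SEK 3,365,000.00 × 0.07467 = GBP 251,264.55
GBP 251,264.55 ÷ 0.7779 = USD 323,003.66
USD 323,003.66 × 10.51 = SEK 3,394,768.51
Profit = SEK 3,394,768.51 − SEK 3,365,000.00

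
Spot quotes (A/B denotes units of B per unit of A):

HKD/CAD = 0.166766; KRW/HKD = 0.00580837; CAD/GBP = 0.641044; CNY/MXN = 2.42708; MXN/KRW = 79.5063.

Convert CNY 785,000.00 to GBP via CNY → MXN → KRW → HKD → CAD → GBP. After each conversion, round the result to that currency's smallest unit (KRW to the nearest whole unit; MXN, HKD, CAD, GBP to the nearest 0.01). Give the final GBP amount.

CNY 785,000.00 × 2.42708 = MXN 1,905,257.80
MXN 1,905,257.80 × 79.5063 = KRW 151,479,998
KRW 151,479,998 × 0.00580837 = HKD 879,851.88
HKD 879,851.88 × 0.166766 = CAD 146,729.38
CAD 146,729.38 × 0.641044 = GBP 94,059.99

GBP 94,059.99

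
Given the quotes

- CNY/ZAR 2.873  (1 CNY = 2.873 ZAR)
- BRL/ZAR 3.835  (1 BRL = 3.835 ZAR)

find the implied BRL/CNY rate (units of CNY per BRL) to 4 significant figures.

1 BRL × 3.835 = 3.835 ZAR
3.835 ZAR ÷ 2.873 = 1.33484 CNY

BRL/CNY = 1.335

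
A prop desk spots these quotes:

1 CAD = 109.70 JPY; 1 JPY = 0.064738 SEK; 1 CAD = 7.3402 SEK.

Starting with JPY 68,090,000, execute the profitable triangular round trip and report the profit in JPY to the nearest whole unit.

Profit: JPY 2,286,120

Profitable loop is JPY → CAD → SEK → JPY:
JPY 68,090,000 ÷ 109.70 = CAD 620,692.80
CAD 620,692.80 × 7.3402 = SEK 4,556,009.28
SEK 4,556,009.28 ÷ 0.064738 = JPY 70,376,120
Profit = JPY 70,376,120 − JPY 68,090,000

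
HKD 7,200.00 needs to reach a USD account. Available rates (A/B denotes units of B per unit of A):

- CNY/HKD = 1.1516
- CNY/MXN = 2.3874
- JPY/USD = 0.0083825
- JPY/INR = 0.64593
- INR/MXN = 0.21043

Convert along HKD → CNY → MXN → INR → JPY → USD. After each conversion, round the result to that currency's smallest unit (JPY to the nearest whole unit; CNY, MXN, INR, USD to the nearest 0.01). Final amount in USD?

HKD 7,200.00 ÷ 1.1516 = CNY 6,252.17
CNY 6,252.17 × 2.3874 = MXN 14,926.43
MXN 14,926.43 ÷ 0.21043 = INR 70,932.99
INR 70,932.99 ÷ 0.64593 = JPY 109,815
JPY 109,815 × 0.0083825 = USD 920.52

USD 920.52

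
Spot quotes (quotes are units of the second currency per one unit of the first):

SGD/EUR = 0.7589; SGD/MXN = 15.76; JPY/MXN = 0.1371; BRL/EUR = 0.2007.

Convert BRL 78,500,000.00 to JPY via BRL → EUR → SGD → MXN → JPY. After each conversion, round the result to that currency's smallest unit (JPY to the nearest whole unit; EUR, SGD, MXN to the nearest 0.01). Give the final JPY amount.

BRL 78,500,000.00 × 0.2007 = EUR 15,754,950.00
EUR 15,754,950.00 ÷ 0.7589 = SGD 20,760,245.09
SGD 20,760,245.09 × 15.76 = MXN 327,181,462.62
MXN 327,181,462.62 ÷ 0.1371 = JPY 2,386,443,929

JPY 2,386,443,929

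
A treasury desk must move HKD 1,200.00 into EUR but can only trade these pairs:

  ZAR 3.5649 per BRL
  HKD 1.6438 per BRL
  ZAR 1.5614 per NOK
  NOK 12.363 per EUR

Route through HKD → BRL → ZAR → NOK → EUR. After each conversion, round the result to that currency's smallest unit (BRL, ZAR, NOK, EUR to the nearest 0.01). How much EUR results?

HKD 1,200.00 ÷ 1.6438 = BRL 730.02
BRL 730.02 × 3.5649 = ZAR 2,602.45
ZAR 2,602.45 ÷ 1.5614 = NOK 1,666.74
NOK 1,666.74 ÷ 12.363 = EUR 134.82

EUR 134.82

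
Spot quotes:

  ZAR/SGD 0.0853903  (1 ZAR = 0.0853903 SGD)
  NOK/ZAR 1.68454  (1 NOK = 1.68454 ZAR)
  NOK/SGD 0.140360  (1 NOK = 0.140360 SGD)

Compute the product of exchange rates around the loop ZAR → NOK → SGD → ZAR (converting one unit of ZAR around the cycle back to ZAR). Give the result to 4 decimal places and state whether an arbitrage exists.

Around ZAR → NOK → SGD → ZAR: 1 ÷ 1.68454 × 0.140360 ÷ 0.0853903 = 0.975784
Product < 1; profitable direction is ZAR → SGD → NOK → ZAR.

0.9758 (arbitrage exists)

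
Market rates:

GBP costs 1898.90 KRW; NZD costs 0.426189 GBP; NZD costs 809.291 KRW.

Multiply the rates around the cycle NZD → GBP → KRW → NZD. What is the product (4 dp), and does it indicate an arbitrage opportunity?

Around NZD → GBP → KRW → NZD: 1 × 0.426189 × 1898.90 ÷ 809.291 = 0.999999
Product ≈ 1 (deviation 0.000%, within rounding noise).

1.0000 (no arbitrage)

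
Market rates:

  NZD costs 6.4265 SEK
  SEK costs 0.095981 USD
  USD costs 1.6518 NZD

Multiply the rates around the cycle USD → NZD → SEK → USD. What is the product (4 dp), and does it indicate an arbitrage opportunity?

Around USD → NZD → SEK → USD: 1 × 1.6518 × 6.4265 × 0.095981 = 1.018866
Product > 1; profitable direction is USD → NZD → SEK → USD.

1.0189 (arbitrage exists)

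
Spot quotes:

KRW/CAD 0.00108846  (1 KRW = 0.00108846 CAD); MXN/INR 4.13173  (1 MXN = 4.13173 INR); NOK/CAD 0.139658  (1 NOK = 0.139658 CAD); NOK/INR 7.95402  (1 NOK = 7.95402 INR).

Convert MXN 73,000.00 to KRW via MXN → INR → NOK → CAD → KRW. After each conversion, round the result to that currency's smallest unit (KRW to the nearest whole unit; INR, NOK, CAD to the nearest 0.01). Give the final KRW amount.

MXN 73,000.00 × 4.13173 = INR 301,616.29
INR 301,616.29 ÷ 7.95402 = NOK 37,919.98
NOK 37,919.98 × 0.139658 = CAD 5,295.83
CAD 5,295.83 ÷ 0.00108846 = KRW 4,865,434

KRW 4,865,434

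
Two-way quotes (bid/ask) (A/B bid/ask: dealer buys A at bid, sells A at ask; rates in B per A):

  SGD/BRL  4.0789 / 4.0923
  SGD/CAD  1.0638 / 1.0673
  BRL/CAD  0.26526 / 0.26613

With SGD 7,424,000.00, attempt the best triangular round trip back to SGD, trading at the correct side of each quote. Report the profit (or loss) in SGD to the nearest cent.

Best loop SGD → BRL → CAD → SGD:
SGD 7,424,000.00 × 4.0789 (sell SGD at bid) = BRL 30,281,753.60
BRL 30,281,753.60 × 0.26526 (sell BRL at bid) = CAD 8,032,537.96
CAD 8,032,537.96 ÷ 1.0673 (buy SGD at ask) = SGD 7,526,035.75

Net profit: SGD 102,035.75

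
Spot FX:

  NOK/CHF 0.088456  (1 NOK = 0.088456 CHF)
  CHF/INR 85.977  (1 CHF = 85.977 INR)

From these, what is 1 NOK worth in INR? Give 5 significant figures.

1 NOK × 0.088456 = 0.088456 CHF
0.088456 CHF × 85.977 = 7.60518 INR

NOK/INR = 7.6052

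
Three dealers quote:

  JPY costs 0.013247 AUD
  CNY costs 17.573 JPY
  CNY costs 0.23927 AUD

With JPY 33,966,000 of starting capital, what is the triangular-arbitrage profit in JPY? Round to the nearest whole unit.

Profitable loop is JPY → CNY → AUD → JPY:
JPY 33,966,000 ÷ 17.573 = CNY 1,932,851.53
CNY 1,932,851.53 × 0.23927 = AUD 462,473.39
AUD 462,473.39 ÷ 0.013247 = JPY 34,911,556
Profit = JPY 34,911,556 − JPY 33,966,000

Profit: JPY 945,556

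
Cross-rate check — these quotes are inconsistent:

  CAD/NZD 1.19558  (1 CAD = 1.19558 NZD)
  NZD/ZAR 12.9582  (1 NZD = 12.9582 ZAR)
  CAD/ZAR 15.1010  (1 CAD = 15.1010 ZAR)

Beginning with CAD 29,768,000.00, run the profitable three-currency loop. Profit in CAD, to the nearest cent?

Profit: CAD 771,876.01

Profitable loop is CAD → NZD → ZAR → CAD:
CAD 29,768,000.00 × 1.19558 = NZD 35,590,025.44
NZD 35,590,025.44 × 12.9582 = ZAR 461,182,667.66
ZAR 461,182,667.66 ÷ 15.1010 = CAD 30,539,876.01
Profit = CAD 30,539,876.01 − CAD 29,768,000.00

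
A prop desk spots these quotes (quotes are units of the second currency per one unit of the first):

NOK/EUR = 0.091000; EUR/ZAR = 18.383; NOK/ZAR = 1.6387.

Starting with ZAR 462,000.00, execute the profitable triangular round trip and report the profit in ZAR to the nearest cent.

Profit: ZAR 9,628.78

Profitable loop is ZAR → NOK → EUR → ZAR:
ZAR 462,000.00 ÷ 1.6387 = NOK 281,930.80
NOK 281,930.80 × 0.091000 = EUR 25,655.70
EUR 25,655.70 × 18.383 = ZAR 471,628.78
Profit = ZAR 471,628.78 − ZAR 462,000.00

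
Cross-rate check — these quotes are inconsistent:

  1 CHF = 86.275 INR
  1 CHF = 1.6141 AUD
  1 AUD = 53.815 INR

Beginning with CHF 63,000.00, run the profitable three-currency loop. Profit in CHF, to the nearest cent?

Profitable loop is CHF → AUD → INR → CHF:
CHF 63,000.00 × 1.6141 = AUD 101,688.30
AUD 101,688.30 × 53.815 = INR 5,472,355.86
INR 5,472,355.86 ÷ 86.275 = CHF 63,429.22
Profit = CHF 63,429.22 − CHF 63,000.00

Profit: CHF 429.22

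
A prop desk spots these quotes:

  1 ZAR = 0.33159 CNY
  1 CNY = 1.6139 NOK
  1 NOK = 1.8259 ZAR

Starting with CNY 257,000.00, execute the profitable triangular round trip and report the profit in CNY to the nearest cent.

Profitable loop is CNY → ZAR → NOK → CNY:
CNY 257,000.00 ÷ 0.33159 = ZAR 775,053.53
ZAR 775,053.53 ÷ 1.8259 = NOK 424,477.53
NOK 424,477.53 ÷ 1.6139 = CNY 263,013.53
Profit = CNY 263,013.53 − CNY 257,000.00

Profit: CNY 6,013.53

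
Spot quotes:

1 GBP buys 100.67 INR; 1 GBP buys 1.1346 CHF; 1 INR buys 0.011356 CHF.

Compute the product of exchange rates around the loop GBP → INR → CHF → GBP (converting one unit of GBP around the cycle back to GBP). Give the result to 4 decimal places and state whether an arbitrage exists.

Around GBP → INR → CHF → GBP: 1 × 100.67 × 0.011356 ÷ 1.1346 = 1.007587
Product > 1; profitable direction is GBP → INR → CHF → GBP.

1.0076 (arbitrage exists)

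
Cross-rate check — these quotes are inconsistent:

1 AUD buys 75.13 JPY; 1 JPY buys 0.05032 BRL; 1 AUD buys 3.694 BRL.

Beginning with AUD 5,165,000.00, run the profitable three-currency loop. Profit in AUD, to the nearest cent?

Profit: AUD 121,003.62

Profitable loop is AUD → JPY → BRL → AUD:
AUD 5,165,000.00 × 75.13 = JPY 388,046,450
JPY 388,046,450 × 0.05032 = BRL 19,526,497.36
BRL 19,526,497.36 ÷ 3.694 = AUD 5,286,003.62
Profit = AUD 5,286,003.62 − AUD 5,165,000.00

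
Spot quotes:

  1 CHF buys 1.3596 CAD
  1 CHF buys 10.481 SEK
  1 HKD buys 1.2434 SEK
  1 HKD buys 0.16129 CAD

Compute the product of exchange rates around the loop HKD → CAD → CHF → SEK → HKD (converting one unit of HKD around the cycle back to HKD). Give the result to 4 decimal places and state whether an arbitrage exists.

Around HKD → CAD → CHF → SEK → HKD: 1 × 0.16129 ÷ 1.3596 × 10.481 ÷ 1.2434 = 0.999973
Product ≈ 1 (deviation 0.003%, within rounding noise).

1.0000 (no arbitrage)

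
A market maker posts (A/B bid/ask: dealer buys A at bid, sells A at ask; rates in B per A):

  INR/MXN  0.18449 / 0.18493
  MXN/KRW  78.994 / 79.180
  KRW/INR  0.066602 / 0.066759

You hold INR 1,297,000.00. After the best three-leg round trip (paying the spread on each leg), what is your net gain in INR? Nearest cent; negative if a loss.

Best loop INR → KRW → MXN → INR:
INR 1,297,000.00 ÷ 0.066759 (buy KRW at ask) = KRW 19,428,092
KRW 19,428,092 ÷ 79.180 (buy MXN at ask) = MXN 245,366.15
MXN 245,366.15 ÷ 0.18493 (buy INR at ask) = INR 1,326,805.57

Net profit: INR 29,805.57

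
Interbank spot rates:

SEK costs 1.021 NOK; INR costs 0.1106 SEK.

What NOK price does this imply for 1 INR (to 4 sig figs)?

1 INR × 0.1106 = 0.1106 SEK
0.1106 SEK × 1.021 = 0.112923 NOK

INR/NOK = 0.1129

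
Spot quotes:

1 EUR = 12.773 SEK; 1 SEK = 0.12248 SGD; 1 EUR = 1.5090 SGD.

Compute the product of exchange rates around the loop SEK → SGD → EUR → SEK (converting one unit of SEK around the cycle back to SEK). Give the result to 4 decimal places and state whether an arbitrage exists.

Around SEK → SGD → EUR → SEK: 1 × 0.12248 ÷ 1.5090 × 12.773 = 1.036738
Product > 1; profitable direction is SEK → SGD → EUR → SEK.

1.0367 (arbitrage exists)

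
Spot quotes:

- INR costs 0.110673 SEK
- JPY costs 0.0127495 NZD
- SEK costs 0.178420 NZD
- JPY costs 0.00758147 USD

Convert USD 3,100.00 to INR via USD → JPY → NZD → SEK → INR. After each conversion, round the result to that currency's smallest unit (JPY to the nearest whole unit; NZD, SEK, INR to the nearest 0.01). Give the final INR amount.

USD 3,100.00 ÷ 0.00758147 = JPY 408,892
JPY 408,892 × 0.0127495 = NZD 5,213.17
NZD 5,213.17 ÷ 0.178420 = SEK 29,218.53
SEK 29,218.53 ÷ 0.110673 = INR 264,007.75

INR 264,007.75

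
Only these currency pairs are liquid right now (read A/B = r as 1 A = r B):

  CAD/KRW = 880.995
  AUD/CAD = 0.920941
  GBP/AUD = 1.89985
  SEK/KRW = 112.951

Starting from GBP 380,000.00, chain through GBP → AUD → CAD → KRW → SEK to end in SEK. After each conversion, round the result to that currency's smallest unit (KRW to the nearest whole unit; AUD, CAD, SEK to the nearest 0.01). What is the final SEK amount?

SEK 5,185,827.69

GBP 380,000.00 × 1.89985 = AUD 721,943.00
AUD 721,943.00 × 0.920941 = CAD 664,866.91
CAD 664,866.91 × 880.995 = KRW 585,744,423
KRW 585,744,423 ÷ 112.951 = SEK 5,185,827.69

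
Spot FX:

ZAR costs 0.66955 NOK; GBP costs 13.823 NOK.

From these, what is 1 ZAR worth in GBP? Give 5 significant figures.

ZAR/GBP = 0.048437

1 ZAR × 0.66955 = 0.66955 NOK
0.66955 NOK ÷ 13.823 = 0.0484374 GBP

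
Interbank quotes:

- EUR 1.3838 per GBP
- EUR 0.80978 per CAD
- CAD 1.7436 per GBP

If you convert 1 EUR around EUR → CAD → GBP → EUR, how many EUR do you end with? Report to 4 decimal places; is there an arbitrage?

0.9801 (arbitrage exists)

Around EUR → CAD → GBP → EUR: 1 ÷ 0.80978 ÷ 1.7436 × 1.3838 = 0.980075
Product < 1; profitable direction is EUR → GBP → CAD → EUR.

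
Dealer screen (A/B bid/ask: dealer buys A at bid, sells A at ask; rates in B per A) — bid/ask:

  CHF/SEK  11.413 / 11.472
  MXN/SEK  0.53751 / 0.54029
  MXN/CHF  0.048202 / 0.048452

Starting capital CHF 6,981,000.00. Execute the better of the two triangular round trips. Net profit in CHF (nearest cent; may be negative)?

Net profit: CHF 127,133.64

Best loop CHF → SEK → MXN → CHF:
CHF 6,981,000.00 × 11.413 (sell CHF at bid) = SEK 79,674,153.00
SEK 79,674,153.00 ÷ 0.54029 (buy MXN at ask) = MXN 147,465,533.32
MXN 147,465,533.32 × 0.048202 (sell MXN at bid) = CHF 7,108,133.64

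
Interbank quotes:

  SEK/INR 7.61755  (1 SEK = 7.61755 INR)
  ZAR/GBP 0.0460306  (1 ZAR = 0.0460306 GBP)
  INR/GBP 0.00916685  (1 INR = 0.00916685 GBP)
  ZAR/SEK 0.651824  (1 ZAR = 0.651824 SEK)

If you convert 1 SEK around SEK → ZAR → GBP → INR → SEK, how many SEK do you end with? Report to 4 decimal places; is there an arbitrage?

Around SEK → ZAR → GBP → INR → SEK: 1 ÷ 0.651824 × 0.0460306 ÷ 0.00916685 ÷ 7.61755 = 1.011302
Product > 1; profitable direction is SEK → ZAR → GBP → INR → SEK.

1.0113 (arbitrage exists)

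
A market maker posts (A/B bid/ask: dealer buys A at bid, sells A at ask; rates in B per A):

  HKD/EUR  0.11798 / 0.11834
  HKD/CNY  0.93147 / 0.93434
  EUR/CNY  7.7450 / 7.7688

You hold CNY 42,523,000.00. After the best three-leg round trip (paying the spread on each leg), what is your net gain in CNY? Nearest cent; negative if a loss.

Net profit: CNY 560,131.50

Best loop CNY → EUR → HKD → CNY:
CNY 42,523,000.00 ÷ 7.7688 (buy EUR at ask) = EUR 5,473,560.91
EUR 5,473,560.91 ÷ 0.11834 (buy HKD at ask) = HKD 46,252,838.52
HKD 46,252,838.52 × 0.93147 (sell HKD at bid) = CNY 43,083,131.50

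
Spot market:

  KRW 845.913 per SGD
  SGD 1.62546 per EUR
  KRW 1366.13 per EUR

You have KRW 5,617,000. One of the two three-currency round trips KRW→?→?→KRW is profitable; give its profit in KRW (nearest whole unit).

Profit: KRW 36,461

Profitable loop is KRW → EUR → SGD → KRW:
KRW 5,617,000 ÷ 1366.13 = EUR 4,111.61
EUR 4,111.61 × 1.62546 = SGD 6,683.27
SGD 6,683.27 × 845.913 = KRW 5,653,461
Profit = KRW 5,653,461 − KRW 5,617,000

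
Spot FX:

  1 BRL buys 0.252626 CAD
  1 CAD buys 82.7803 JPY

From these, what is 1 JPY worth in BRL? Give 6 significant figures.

JPY/BRL = 0.0478184

1 JPY ÷ 82.7803 = 0.0120802 CAD
0.0120802 CAD ÷ 0.252626 = 0.0478184 BRL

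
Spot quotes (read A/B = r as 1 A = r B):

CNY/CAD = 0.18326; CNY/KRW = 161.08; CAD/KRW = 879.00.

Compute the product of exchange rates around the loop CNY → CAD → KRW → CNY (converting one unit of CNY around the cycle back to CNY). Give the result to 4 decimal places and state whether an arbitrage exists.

1.0000 (no arbitrage)

Around CNY → CAD → KRW → CNY: 1 × 0.18326 × 879.00 ÷ 161.08 = 1.000034
Product ≈ 1 (deviation 0.003%, within rounding noise).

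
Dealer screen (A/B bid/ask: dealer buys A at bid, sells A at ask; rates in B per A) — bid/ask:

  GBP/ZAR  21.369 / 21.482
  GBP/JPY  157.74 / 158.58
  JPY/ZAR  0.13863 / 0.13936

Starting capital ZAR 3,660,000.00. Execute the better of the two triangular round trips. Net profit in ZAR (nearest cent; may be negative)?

Net profit: ZAR 65,678.99

Best loop ZAR → GBP → JPY → ZAR:
ZAR 3,660,000.00 ÷ 21.482 (buy GBP at ask) = GBP 170,375.20
GBP 170,375.20 × 157.74 (sell GBP at bid) = JPY 26,874,984
JPY 26,874,984 × 0.13863 (sell JPY at bid) = ZAR 3,725,678.99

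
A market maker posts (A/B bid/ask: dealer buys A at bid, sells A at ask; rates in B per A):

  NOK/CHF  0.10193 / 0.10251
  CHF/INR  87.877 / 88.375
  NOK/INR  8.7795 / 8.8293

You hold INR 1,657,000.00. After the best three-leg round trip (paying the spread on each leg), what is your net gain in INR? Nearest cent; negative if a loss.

Net profit: INR 24,022.33

Best loop INR → NOK → CHF → INR:
INR 1,657,000.00 ÷ 8.8293 (buy NOK at ask) = NOK 187,670.60
NOK 187,670.60 × 0.10193 (sell NOK at bid) = CHF 19,129.26
CHF 19,129.26 × 87.877 (sell CHF at bid) = INR 1,681,022.33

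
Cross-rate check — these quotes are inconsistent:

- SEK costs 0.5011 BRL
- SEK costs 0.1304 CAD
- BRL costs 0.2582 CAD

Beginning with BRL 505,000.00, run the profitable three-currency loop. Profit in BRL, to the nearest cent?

Profit: BRL 3,965.48

Profitable loop is BRL → SEK → CAD → BRL:
BRL 505,000.00 ÷ 0.5011 = SEK 1,007,782.88
SEK 1,007,782.88 × 0.1304 = CAD 131,414.89
CAD 131,414.89 ÷ 0.2582 = BRL 508,965.48
Profit = BRL 508,965.48 − BRL 505,000.00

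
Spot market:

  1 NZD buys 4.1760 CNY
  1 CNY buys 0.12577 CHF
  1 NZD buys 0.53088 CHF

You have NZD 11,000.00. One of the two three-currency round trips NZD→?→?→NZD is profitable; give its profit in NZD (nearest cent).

Profit: NZD 118.64

Profitable loop is NZD → CHF → CNY → NZD:
NZD 11,000.00 × 0.53088 = CHF 5,839.68
CHF 5,839.68 ÷ 0.12577 = CNY 46,431.42
CNY 46,431.42 ÷ 4.1760 = NZD 11,118.64
Profit = NZD 11,118.64 − NZD 11,000.00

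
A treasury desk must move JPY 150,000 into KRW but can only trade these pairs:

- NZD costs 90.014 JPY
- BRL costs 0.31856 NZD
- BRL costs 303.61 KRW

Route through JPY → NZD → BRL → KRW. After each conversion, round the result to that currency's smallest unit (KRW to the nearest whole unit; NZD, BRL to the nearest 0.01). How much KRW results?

JPY 150,000 ÷ 90.014 = NZD 1,666.41
NZD 1,666.41 ÷ 0.31856 = BRL 5,231.07
BRL 5,231.07 × 303.61 = KRW 1,588,205

KRW 1,588,205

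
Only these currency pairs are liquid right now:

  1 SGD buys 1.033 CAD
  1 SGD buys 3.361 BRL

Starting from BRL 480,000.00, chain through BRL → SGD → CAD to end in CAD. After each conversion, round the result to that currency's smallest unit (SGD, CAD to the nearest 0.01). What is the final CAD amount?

BRL 480,000.00 ÷ 3.361 = SGD 142,814.64
SGD 142,814.64 × 1.033 = CAD 147,527.52

CAD 147,527.52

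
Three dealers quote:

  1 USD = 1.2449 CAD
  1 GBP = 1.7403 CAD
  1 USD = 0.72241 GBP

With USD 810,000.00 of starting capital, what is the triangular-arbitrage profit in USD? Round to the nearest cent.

Profit: USD 8,009.64

Profitable loop is USD → GBP → CAD → USD:
USD 810,000.00 × 0.72241 = GBP 585,152.10
GBP 585,152.10 × 1.7403 = CAD 1,018,340.20
CAD 1,018,340.20 ÷ 1.2449 = USD 818,009.64
Profit = USD 818,009.64 − USD 810,000.00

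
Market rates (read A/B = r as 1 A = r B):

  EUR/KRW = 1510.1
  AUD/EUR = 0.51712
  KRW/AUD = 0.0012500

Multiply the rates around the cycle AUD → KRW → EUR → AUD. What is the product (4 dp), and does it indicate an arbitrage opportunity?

1.0245 (arbitrage exists)

Around AUD → KRW → EUR → AUD: 1 ÷ 0.0012500 ÷ 1510.1 ÷ 0.51712 = 1.024455
Product > 1; profitable direction is AUD → KRW → EUR → AUD.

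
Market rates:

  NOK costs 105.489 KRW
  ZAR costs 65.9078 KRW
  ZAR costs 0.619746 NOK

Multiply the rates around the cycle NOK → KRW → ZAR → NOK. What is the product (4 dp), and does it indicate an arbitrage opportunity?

0.9919 (arbitrage exists)

Around NOK → KRW → ZAR → NOK: 1 × 105.489 ÷ 65.9078 × 0.619746 = 0.991937
Product < 1; profitable direction is NOK → ZAR → KRW → NOK.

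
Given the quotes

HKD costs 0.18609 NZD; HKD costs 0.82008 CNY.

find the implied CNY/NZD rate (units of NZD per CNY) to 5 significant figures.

CNY/NZD = 0.22692

1 CNY ÷ 0.82008 = 1.21939 HKD
1.21939 HKD × 0.18609 = 0.226917 NZD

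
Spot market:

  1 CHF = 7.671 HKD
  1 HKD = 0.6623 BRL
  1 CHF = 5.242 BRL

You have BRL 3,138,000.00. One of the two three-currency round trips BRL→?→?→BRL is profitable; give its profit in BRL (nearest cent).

Profit: BRL 99,749.30

Profitable loop is BRL → HKD → CHF → BRL:
BRL 3,138,000.00 ÷ 0.6623 = HKD 4,738,034.12
HKD 4,738,034.12 ÷ 7.671 = CHF 617,655.34
CHF 617,655.34 × 5.242 = BRL 3,237,749.30
Profit = BRL 3,237,749.30 − BRL 3,138,000.00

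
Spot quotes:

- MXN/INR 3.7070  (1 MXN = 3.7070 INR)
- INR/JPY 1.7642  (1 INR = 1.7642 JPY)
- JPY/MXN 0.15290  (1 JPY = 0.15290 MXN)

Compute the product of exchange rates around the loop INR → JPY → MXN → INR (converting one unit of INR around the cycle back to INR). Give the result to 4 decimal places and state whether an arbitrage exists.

Around INR → JPY → MXN → INR: 1 × 1.7642 × 0.15290 × 3.7070 = 0.999949
Product ≈ 1 (deviation 0.005%, within rounding noise).

0.9999 (no arbitrage)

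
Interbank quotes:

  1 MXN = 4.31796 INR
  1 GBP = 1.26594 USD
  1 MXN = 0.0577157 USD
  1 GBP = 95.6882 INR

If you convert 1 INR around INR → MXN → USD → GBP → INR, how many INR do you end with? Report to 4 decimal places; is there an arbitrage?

Around INR → MXN → USD → GBP → INR: 1 ÷ 4.31796 × 0.0577157 ÷ 1.26594 × 95.6882 = 1.010324
Product > 1; profitable direction is INR → MXN → USD → GBP → INR.

1.0103 (arbitrage exists)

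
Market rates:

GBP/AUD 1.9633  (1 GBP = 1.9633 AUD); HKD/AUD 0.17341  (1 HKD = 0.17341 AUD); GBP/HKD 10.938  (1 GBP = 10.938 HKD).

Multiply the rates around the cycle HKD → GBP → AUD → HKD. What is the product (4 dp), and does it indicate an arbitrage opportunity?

1.0351 (arbitrage exists)

Around HKD → GBP → AUD → HKD: 1 ÷ 10.938 × 1.9633 ÷ 0.17341 = 1.035082
Product > 1; profitable direction is HKD → GBP → AUD → HKD.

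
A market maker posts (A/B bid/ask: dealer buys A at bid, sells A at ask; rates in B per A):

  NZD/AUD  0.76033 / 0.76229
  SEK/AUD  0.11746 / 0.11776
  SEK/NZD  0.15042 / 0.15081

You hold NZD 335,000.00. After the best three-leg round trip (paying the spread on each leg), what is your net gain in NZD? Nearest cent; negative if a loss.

Net profit: NZD 7,282.30

Best loop NZD → SEK → AUD → NZD:
NZD 335,000.00 ÷ 0.15081 (buy SEK at ask) = SEK 2,221,338.11
SEK 2,221,338.11 × 0.11746 (sell SEK at bid) = AUD 260,918.37
AUD 260,918.37 ÷ 0.76229 (buy NZD at ask) = NZD 342,282.30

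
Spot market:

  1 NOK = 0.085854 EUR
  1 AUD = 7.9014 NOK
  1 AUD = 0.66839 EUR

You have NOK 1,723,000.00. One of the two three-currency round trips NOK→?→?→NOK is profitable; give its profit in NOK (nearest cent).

Profitable loop is NOK → EUR → AUD → NOK:
NOK 1,723,000.00 × 0.085854 = EUR 147,926.44
EUR 147,926.44 ÷ 0.66839 = AUD 221,317.56
AUD 221,317.56 × 7.9014 = NOK 1,748,718.55
Profit = NOK 1,748,718.55 − NOK 1,723,000.00

Profit: NOK 25,718.55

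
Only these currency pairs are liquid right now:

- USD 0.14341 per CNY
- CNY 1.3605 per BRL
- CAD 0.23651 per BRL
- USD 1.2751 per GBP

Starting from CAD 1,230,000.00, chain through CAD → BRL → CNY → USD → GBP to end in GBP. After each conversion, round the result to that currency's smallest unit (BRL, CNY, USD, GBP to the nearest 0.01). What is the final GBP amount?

CAD 1,230,000.00 ÷ 0.23651 = BRL 5,200,625.77
BRL 5,200,625.77 × 1.3605 = CNY 7,075,451.36
CNY 7,075,451.36 × 0.14341 = USD 1,014,690.48
USD 1,014,690.48 ÷ 1.2751 = GBP 795,773.26

GBP 795,773.26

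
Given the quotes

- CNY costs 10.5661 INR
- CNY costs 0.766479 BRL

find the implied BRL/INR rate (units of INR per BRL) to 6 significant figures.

1 BRL ÷ 0.766479 = 1.30467 CNY
1.30467 CNY × 10.5661 = 13.7852 INR

BRL/INR = 13.7852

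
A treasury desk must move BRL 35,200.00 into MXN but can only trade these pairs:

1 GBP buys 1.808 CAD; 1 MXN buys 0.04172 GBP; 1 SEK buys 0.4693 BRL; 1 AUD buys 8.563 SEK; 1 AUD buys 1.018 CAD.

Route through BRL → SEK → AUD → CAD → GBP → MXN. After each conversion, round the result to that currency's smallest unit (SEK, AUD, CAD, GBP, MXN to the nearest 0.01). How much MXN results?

MXN 118,214.77

BRL 35,200.00 ÷ 0.4693 = SEK 75,005.33
SEK 75,005.33 ÷ 8.563 = AUD 8,759.24
AUD 8,759.24 × 1.018 = CAD 8,916.91
CAD 8,916.91 ÷ 1.808 = GBP 4,931.92
GBP 4,931.92 ÷ 0.04172 = MXN 118,214.77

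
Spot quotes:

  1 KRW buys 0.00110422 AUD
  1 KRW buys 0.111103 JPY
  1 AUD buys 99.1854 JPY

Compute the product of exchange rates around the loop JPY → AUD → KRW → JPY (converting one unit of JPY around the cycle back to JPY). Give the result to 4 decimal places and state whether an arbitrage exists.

Around JPY → AUD → KRW → JPY: 1 ÷ 99.1854 ÷ 0.00110422 × 0.111103 = 1.014431
Product > 1; profitable direction is JPY → AUD → KRW → JPY.

1.0144 (arbitrage exists)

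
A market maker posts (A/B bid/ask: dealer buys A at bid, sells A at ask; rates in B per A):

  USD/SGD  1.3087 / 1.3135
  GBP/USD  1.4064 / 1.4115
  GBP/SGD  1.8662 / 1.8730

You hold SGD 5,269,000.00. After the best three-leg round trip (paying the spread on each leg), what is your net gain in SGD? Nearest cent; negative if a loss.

Net profit: SGD 34,656.93

Best loop SGD → USD → GBP → SGD:
SGD 5,269,000.00 ÷ 1.3135 (buy USD at ask) = USD 4,011,419.87
USD 4,011,419.87 ÷ 1.4115 (buy GBP at ask) = GBP 2,841,955.27
GBP 2,841,955.27 × 1.8662 (sell GBP at bid) = SGD 5,303,656.93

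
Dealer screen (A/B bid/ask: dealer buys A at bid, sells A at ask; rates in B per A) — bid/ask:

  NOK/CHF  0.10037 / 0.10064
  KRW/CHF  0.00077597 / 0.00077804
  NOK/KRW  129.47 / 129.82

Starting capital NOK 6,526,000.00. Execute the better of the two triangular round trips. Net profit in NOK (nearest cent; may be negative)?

Net result: NOK -11,358.51 (no profitable arbitrage after spreads)

Best loop NOK → KRW → CHF → NOK:
NOK 6,526,000.00 × 129.47 (sell NOK at bid) = KRW 844,921,220
KRW 844,921,220 × 0.00077597 (sell KRW at bid) = CHF 655,633.52
CHF 655,633.52 ÷ 0.10064 (buy NOK at ask) = NOK 6,514,641.49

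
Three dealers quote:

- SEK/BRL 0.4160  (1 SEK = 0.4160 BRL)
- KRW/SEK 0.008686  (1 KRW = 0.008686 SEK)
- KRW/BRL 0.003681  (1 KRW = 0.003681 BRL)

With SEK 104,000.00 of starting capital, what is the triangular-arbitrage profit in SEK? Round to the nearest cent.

Profit: SEK 1,946.35

Profitable loop is SEK → KRW → BRL → SEK:
SEK 104,000.00 ÷ 0.008686 = KRW 11,973,290
KRW 11,973,290 × 0.003681 = BRL 44,073.68
BRL 44,073.68 ÷ 0.4160 = SEK 105,946.35
Profit = SEK 105,946.35 − SEK 104,000.00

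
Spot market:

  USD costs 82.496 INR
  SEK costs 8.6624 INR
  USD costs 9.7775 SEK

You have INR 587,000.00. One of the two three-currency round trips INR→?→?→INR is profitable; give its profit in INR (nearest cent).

Profit: INR 15,658.48

Profitable loop is INR → USD → SEK → INR:
INR 587,000.00 ÷ 82.496 = USD 7,115.50
USD 7,115.50 × 9.7775 = SEK 69,571.77
SEK 69,571.77 × 8.6624 = INR 602,658.48
Profit = INR 602,658.48 − INR 587,000.00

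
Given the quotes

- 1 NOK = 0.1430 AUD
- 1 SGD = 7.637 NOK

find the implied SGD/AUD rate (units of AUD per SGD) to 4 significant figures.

1 SGD × 7.637 = 7.637 NOK
7.637 NOK × 0.1430 = 1.09209 AUD

SGD/AUD = 1.092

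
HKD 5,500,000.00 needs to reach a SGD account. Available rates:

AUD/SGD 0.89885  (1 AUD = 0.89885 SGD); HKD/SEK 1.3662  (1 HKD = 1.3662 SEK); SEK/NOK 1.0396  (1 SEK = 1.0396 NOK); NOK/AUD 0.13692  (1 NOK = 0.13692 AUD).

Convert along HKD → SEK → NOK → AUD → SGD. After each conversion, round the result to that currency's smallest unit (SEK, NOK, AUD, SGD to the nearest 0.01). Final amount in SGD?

SGD 961,385.03

HKD 5,500,000.00 × 1.3662 = SEK 7,514,100.00
SEK 7,514,100.00 × 1.0396 = NOK 7,811,658.36
NOK 7,811,658.36 × 0.13692 = AUD 1,069,572.26
AUD 1,069,572.26 × 0.89885 = SGD 961,385.03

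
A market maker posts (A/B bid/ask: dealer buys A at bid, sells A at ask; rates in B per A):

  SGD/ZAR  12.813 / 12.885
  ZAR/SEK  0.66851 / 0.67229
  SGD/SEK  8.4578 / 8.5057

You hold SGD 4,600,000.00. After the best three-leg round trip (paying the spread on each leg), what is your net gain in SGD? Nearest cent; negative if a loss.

Best loop SGD → ZAR → SEK → SGD:
SGD 4,600,000.00 × 12.813 (sell SGD at bid) = ZAR 58,939,800.00
ZAR 58,939,800.00 × 0.66851 (sell ZAR at bid) = SEK 39,401,845.70
SEK 39,401,845.70 ÷ 8.5057 (buy SGD at ask) = SGD 4,632,404.82

Net profit: SGD 32,404.82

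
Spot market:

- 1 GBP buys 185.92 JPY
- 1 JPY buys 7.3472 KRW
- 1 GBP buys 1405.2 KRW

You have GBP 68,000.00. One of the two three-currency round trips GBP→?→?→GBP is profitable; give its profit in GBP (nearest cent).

Profitable loop is GBP → KRW → JPY → GBP:
GBP 68,000.00 × 1405.2 = KRW 95,553,600
KRW 95,553,600 ÷ 7.3472 = JPY 13,005,444
JPY 13,005,444 ÷ 185.92 = GBP 69,951.83
Profit = GBP 69,951.83 − GBP 68,000.00

Profit: GBP 1,951.83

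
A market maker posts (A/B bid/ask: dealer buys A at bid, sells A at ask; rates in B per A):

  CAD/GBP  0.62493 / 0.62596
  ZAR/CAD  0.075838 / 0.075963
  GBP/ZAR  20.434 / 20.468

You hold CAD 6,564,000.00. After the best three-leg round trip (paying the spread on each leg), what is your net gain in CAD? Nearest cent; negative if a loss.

Net profit: CAD 180,417.93

Best loop CAD → ZAR → GBP → CAD:
CAD 6,564,000.00 ÷ 0.075963 (buy ZAR at ask) = ZAR 86,410,489.32
ZAR 86,410,489.32 ÷ 20.468 (buy GBP at ask) = GBP 4,221,735.85
GBP 4,221,735.85 ÷ 0.62596 (buy CAD at ask) = CAD 6,744,417.93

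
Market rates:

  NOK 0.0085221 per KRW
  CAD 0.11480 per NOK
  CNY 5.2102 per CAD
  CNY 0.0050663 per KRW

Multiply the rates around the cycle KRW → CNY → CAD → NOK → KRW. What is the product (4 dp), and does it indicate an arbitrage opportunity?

Around KRW → CNY → CAD → NOK → KRW: 1 × 0.0050663 ÷ 5.2102 ÷ 0.11480 ÷ 0.0085221 = 0.993912
Product < 1; profitable direction is KRW → NOK → CAD → CNY → KRW.

0.9939 (arbitrage exists)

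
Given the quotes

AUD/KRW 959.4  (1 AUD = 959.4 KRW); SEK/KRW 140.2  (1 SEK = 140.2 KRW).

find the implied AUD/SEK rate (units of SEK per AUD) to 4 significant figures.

AUD/SEK = 6.843

1 AUD × 959.4 = 959.4 KRW
959.4 KRW ÷ 140.2 = 6.84308 SEK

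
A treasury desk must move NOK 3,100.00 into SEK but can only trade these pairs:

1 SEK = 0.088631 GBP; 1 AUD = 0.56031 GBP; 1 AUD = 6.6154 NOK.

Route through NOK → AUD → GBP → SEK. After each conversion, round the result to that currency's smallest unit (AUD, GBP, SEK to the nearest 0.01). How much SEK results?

NOK 3,100.00 ÷ 6.6154 = AUD 468.60
AUD 468.60 × 0.56031 = GBP 262.56
GBP 262.56 ÷ 0.088631 = SEK 2,962.39

SEK 2,962.39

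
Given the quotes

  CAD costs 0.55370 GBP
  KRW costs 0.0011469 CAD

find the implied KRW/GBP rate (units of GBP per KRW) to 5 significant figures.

KRW/GBP = 0.00063504

1 KRW × 0.0011469 = 0.0011469 CAD
0.0011469 CAD × 0.55370 = 0.000635039 GBP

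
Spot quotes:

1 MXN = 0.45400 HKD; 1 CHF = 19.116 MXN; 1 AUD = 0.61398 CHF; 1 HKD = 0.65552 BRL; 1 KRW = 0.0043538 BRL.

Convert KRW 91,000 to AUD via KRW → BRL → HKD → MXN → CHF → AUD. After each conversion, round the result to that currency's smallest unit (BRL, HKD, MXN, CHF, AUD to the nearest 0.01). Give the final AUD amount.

AUD 113.42

KRW 91,000 × 0.0043538 = BRL 396.20
BRL 396.20 ÷ 0.65552 = HKD 604.41
HKD 604.41 ÷ 0.45400 = MXN 1,331.30
MXN 1,331.30 ÷ 19.116 = CHF 69.64
CHF 69.64 ÷ 0.61398 = AUD 113.42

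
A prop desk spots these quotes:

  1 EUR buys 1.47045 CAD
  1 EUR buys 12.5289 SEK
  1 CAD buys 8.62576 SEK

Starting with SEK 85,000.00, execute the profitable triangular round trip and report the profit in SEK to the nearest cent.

Profit: SEK 1,050.54

Profitable loop is SEK → EUR → CAD → SEK:
SEK 85,000.00 ÷ 12.5289 = EUR 6,784.31
EUR 6,784.31 × 1.47045 = CAD 9,976.00
CAD 9,976.00 × 8.62576 = SEK 86,050.54
Profit = SEK 86,050.54 − SEK 85,000.00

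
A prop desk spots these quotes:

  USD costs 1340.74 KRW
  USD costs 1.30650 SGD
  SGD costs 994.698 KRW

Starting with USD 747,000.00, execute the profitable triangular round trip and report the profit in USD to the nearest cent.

Profitable loop is USD → KRW → SGD → USD:
USD 747,000.00 × 1340.74 = KRW 1,001,532,780
KRW 1,001,532,780 ÷ 994.698 = SGD 1,006,871.21
SGD 1,006,871.21 ÷ 1.30650 = USD 770,663.00
Profit = USD 770,663.00 − USD 747,000.00

Profit: USD 23,663.00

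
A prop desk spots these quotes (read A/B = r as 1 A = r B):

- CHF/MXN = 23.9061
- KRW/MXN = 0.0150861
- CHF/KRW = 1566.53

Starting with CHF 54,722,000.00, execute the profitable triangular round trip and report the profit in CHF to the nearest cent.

Profit: CHF 632,762.93

Profitable loop is CHF → MXN → KRW → CHF:
CHF 54,722,000.00 × 23.9061 = MXN 1,308,189,604.20
MXN 1,308,189,604.20 ÷ 0.0150861 = KRW 86,714,896,773
KRW 86,714,896,773 ÷ 1566.53 = CHF 55,354,762.93
Profit = CHF 55,354,762.93 − CHF 54,722,000.00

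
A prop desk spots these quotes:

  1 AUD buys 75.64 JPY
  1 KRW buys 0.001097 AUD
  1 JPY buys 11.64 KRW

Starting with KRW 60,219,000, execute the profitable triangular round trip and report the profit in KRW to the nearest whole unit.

Profitable loop is KRW → JPY → AUD → KRW:
KRW 60,219,000 ÷ 11.64 = JPY 5,173,454
JPY 5,173,454 ÷ 75.64 = AUD 68,395.74
AUD 68,395.74 ÷ 0.001097 = KRW 62,347,983
Profit = KRW 62,347,983 − KRW 60,219,000

Profit: KRW 2,128,983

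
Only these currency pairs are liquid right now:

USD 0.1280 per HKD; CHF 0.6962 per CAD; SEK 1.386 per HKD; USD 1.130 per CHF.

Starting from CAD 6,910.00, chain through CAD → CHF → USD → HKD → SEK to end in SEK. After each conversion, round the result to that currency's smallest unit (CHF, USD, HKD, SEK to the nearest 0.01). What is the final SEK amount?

CAD 6,910.00 × 0.6962 = CHF 4,810.74
CHF 4,810.74 × 1.130 = USD 5,436.14
USD 5,436.14 ÷ 0.1280 = HKD 42,469.84
HKD 42,469.84 × 1.386 = SEK 58,863.20

SEK 58,863.20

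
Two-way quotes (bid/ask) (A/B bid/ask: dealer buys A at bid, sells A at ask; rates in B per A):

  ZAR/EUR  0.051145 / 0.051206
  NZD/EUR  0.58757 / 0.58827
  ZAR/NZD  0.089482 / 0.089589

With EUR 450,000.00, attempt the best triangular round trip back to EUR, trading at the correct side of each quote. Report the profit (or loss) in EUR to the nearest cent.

Net profit: EUR 12,047.85

Best loop EUR → ZAR → NZD → EUR:
EUR 450,000.00 ÷ 0.051206 (buy ZAR at ask) = ZAR 8,788,032.65
ZAR 8,788,032.65 × 0.089482 (sell ZAR at bid) = NZD 786,370.74
NZD 786,370.74 × 0.58757 (sell NZD at bid) = EUR 462,047.85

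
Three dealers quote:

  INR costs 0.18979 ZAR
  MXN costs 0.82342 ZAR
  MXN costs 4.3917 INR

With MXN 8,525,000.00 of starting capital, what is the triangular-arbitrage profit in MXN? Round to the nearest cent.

Profit: MXN 104,367.56

Profitable loop is MXN → INR → ZAR → MXN:
MXN 8,525,000.00 × 4.3917 = INR 37,439,242.50
INR 37,439,242.50 × 0.18979 = ZAR 7,105,593.83
ZAR 7,105,593.83 ÷ 0.82342 = MXN 8,629,367.56
Profit = MXN 8,629,367.56 − MXN 8,525,000.00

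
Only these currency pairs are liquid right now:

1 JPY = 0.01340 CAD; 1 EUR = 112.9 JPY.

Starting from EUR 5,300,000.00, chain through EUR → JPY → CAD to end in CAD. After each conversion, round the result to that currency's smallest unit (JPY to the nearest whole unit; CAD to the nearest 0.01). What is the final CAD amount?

CAD 8,018,158.00

EUR 5,300,000.00 × 112.9 = JPY 598,370,000
JPY 598,370,000 × 0.01340 = CAD 8,018,158.00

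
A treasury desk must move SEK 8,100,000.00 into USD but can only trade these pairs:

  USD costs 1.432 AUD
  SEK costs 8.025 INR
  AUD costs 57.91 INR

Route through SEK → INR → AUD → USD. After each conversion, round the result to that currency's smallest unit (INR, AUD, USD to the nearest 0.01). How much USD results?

SEK 8,100,000.00 × 8.025 = INR 65,002,500.00
INR 65,002,500.00 ÷ 57.91 = AUD 1,122,474.53
AUD 1,122,474.53 ÷ 1.432 = USD 783,850.93

USD 783,850.93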